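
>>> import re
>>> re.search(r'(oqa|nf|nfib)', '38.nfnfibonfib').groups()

('nf',)

The match spans [3:5] → 'nf'.
Captured: group 1 = 'nf'.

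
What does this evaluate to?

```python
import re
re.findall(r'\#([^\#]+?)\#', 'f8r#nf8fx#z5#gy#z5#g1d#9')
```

['nf8fx', 'gy', 'g1d']

Scanning left to right: at [3:10] match '#nf8fx#', group 1 = 'nf8fx'; at [12:16] match '#gy#', group 1 = 'gy'; at [18:23] match '#g1d#', group 1 = 'g1d'.
`findall` collects group 1 from each match (3 total).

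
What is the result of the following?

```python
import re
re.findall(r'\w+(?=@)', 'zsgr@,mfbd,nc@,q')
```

['zsgr', 'nc']

The positive lookaround only admits positions where the adjacent text matches; those characters stay outside the span.
Walking the string: at [0:4] → 'zsgr'; at [11:13] → 'nc'.
No capturing groups, so `findall` returns the 2 full match strings.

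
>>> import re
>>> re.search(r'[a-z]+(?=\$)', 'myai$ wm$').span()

(0, 4)

The `(?=…)`/`(?<=…)` assertion just peeks at neighbouring text; it doesn't advance the match position.
Unlike `match`, `search` isn't anchored — it looks for the pattern anywhere in the string.
The match spans [0:4] → 'myai'.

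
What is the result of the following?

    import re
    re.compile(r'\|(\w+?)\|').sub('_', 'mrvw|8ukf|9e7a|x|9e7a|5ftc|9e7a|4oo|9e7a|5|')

Each match is replaced by '_'.

'mrvw_9e7a_9e7a_9e7a_9e7a_'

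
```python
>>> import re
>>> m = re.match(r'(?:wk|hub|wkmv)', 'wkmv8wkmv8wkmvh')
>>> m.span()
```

(0, 2)

With `match`, the pattern is implicitly anchored at the beginning.
The match spans [0:2] → 'wk'.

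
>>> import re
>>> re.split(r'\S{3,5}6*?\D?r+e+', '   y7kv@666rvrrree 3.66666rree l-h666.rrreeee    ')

['   y7kv', ' ', ' ', '    ']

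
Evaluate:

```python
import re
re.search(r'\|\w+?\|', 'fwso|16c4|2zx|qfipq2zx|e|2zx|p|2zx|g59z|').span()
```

`re.search` scans for the first position where the pattern succeeds.
The match spans [4:10] → '|16c4|'.

(4, 10)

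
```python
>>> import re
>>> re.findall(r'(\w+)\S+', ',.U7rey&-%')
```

This matches one or more of a word character (captured); then one or more of a non-whitespace character.
Scanning left to right: at [2:10] match 'U7rey&-%', group 1 = 'U7rey'.
Because there's exactly one group, `findall` drops the full match and keeps group 1 from the one hit.

['U7rey']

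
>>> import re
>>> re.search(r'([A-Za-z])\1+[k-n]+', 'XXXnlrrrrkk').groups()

('X',)

A backreference is literal: `\1` must see the identical characters the first group matched.
`re.search` scans for the first position where the pattern succeeds.
The match spans [0:5] → 'XXXnl'.
Captured: group 1 = 'X'.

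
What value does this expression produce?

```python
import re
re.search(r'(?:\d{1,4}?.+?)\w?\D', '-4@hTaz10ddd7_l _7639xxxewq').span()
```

A non-greedy quantifier consumes as few characters as it can — just enough that the remainder of the pattern still matches from where it stops; whatever follows it matches normally.
The match spans [1:5] → '4@hT'.

(1, 5)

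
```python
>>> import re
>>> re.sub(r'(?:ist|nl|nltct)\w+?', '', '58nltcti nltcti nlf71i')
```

'58cti cti 71i'

Alternation isn't longest-match — the leftmost alternative that fits at this position is chosen.
Matches: at [2:5] → 'nlt'; at [9:12] → 'nlt'; at [16:19] → 'nlf'.
Each match is replaced by ''.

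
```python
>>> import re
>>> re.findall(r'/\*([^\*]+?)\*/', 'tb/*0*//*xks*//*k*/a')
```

['0', 'xks', 'k']

Because there's exactly one group, `findall` drops the full match and keeps group 1 from each hit.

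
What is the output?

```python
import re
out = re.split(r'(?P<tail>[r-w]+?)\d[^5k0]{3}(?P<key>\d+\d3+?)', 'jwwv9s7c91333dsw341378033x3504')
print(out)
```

['j', 'wwv', '91333', 'd', 'sw', '78033', 'x3504']

The pattern matches one or more of a character in [r-w] (lazy) (captured as 'tail'); then a digit, then exactly 3 of any character except [5k0]; then one or more of a digit, then a digit, then one or more of the literal '3' (lazy) (captured as 'key').
Because the pattern has a capturing group, `split` also inserts each captured text between the pieces.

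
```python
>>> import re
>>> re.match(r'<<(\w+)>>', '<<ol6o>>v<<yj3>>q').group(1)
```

'ol6o'

`re.match` won't scan ahead — the pattern has to work from the very first character.
The match spans [0:8] → '<<ol6o>>'.
Captured: group 1 = 'ol6o'.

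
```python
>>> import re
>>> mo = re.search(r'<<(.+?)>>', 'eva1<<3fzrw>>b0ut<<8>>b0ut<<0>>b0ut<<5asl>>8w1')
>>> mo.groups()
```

A `+?`/`*?`/`{m,n}?` starts at its minimum and grows only as far as needed for what follows to match.
Unlike `match`, `search` isn't anchored — it looks for the pattern anywhere in the string.
The match spans [4:13] → '<<3fzrw>>'.
Captured: group 1 = '3fzrw'.

('3fzrw',)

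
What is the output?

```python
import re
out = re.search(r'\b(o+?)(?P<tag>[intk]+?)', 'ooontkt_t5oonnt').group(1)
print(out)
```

ooo

This matches a word boundary (`\b`, zero-width); then one or more of a literal 'o' (lazy) (captured); then one or more of one of [intk] (lazy) (captured as 'tag').
`re.search` tries every starting position until one works.
The match spans [0:4] → 'ooon'.
Captured: group 1 = 'ooo', group 2 = 'n'.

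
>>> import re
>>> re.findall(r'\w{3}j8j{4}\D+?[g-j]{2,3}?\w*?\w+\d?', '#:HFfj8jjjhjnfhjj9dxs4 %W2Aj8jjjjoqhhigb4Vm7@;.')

Pattern: exactly 3 of a word character, then the literal 'j8'; then exactly 4 of the literal 'j', then one or more of a non-digit (lazy), then 2 to 3 of a character in [g-j] (lazy); then zero or more of a word character (lazy), then one or more of a word character, then optionally a digit.
Scanning left to right: at [24:44] → 'W2Aj8jjjjoqhhigb4Vm7'.
`findall` yields the raw match text (1 of them) because the pattern has no groups.

['W2Aj8jjjjoqhhigb4Vm7']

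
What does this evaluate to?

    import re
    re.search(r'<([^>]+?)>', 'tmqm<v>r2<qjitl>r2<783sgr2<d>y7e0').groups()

('v',)

The match spans [4:7] → '<v>'.
Captured: group 1 = 'v'.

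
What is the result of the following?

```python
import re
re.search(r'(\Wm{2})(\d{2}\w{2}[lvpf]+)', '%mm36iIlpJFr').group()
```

Pattern: a non-word character, then exactly 2 of the literal 'm' (captured); then exactly 2 of a digit, then exactly 2 of a word character, then one or more of one of [lvpf] (captured).
`re.search` tries every starting position until one works.
The match spans [0:9] → '%mm36iIlp'.
Captured: group 1 = '%mm', group 2 = '36iIlp'.

'%mm36iIlp'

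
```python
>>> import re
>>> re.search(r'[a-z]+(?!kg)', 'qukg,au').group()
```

'qukg'

The negative lookahead/lookbehind blocks any match where the forbidden context is present.
`re.search` scans for the first position where the pattern succeeds.
The match spans [0:4] → 'qukg'.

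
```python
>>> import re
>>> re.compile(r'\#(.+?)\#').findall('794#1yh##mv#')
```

['1yh', 'mv']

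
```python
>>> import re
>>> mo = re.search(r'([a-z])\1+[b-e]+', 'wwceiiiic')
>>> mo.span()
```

A backreference is literal: `\1` must see the identical characters the first group matched.
The match spans [0:4] → 'wwce'.

(0, 4)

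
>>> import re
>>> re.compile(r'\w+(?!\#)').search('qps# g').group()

The negative lookaround is zero-width — it rules out positions where the adjacent text would match, without consuming anything.
The match spans [0:2] → 'qp'.

'qp'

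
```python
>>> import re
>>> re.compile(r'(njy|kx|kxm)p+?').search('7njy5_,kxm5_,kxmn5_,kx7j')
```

`re.search` scans for the first position where the pattern succeeds.
Here no position works, so the call returns None.

None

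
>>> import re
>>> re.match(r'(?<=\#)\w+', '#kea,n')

None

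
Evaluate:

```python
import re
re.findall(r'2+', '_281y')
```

['2']

No capturing groups, so `findall` returns the 1 full match string.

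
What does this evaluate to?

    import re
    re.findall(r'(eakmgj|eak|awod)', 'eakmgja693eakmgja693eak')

['eakmgj', 'eakmgj', 'eak']

Alternation tries branches left to right and keeps the first one that lets the overall match succeed at that position.
`findall` collects group 1 from each match (3 total).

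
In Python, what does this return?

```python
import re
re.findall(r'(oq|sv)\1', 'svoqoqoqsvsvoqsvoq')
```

`\1` is not a pattern — it's the concrete string captured by group 1, re-applied verbatim.
Scanning left to right: at [2:6] match 'oqoq', group 1 = 'oq'; at [8:12] match 'svsv', group 1 = 'sv'.
One capturing group, so `findall` returns just the captured substring from each match — 2 in all.

['oq', 'sv']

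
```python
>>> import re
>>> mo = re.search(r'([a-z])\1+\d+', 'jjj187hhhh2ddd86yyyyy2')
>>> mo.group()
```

'jjj187'

The backreference `\1` re-matches whatever the first group consumed, character for character.
`search` walks the string left to right and returns the first match it finds.
The match spans [0:6] → 'jjj187'.
Captured: group 1 = 'j'.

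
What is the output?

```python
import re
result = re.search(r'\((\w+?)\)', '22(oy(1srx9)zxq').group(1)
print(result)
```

1srx9

`re.search` tries every starting position until one works.
The match spans [5:12] → '(1srx9)'.
Captured: group 1 = '1srx9'.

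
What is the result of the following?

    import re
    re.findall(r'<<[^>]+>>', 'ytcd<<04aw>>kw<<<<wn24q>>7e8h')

`findall` yields the raw match text (2 of them) because the pattern has no groups.

['<<04aw>>', '<<<<wn24q>>']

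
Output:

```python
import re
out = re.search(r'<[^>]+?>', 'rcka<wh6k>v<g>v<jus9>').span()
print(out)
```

`re.search` tries every starting position until one works.
The match spans [4:10] → '<wh6k>'.

(4, 10)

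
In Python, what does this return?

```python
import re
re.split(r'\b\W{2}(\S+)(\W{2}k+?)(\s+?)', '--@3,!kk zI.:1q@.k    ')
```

Lazy quantifiers expand one character at a time until the remainder of the pattern can match.
The group in the pattern means `split` returns the separators' captures alongside the pieces.

['--@3,!kk zI', '1q', '@.k', ' ', '   ']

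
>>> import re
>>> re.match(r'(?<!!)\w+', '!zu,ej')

`re.match` won't scan ahead — the pattern has to work from the very first character.
Here the pattern fails at index 0, so the call returns None.

None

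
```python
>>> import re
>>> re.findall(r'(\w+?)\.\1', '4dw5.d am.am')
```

['am']

The backreference `\1` re-matches whatever the first group consumed, character for character.
With a single group, `findall` returns only what that group captured — 1 item.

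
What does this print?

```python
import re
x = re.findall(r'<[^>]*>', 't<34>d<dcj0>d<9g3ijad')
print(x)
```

['<34>', '<dcj0>']

`findall` yields the raw match text (2 of them) because the pattern has no groups.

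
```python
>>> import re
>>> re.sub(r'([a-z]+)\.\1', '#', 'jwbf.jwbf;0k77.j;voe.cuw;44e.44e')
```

'#;0k77.j;voe.cuw;44e.44e'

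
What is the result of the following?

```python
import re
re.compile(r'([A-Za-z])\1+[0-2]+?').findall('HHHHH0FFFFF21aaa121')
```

`\1` is not a pattern — it's the concrete string captured by group 1, re-applied verbatim.
Scanning left to right: at [0:6] match 'HHHHH0', group 1 = 'H'; at [6:12] match 'FFFFF2', group 1 = 'F'; at [13:17] match 'aaa1', group 1 = 'a'.
With a single group, `findall` returns only what that group captured — 3 items.

['H', 'F', 'a']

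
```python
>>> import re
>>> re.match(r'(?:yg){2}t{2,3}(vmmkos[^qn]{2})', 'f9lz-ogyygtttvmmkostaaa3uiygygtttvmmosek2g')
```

`re.match` won't scan ahead — the pattern has to work from the very first character.
Here the string doesn't start with a match, so the call returns None.

None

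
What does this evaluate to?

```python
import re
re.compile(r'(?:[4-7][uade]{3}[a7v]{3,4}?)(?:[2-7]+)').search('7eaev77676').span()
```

This matches a character in [4-7], then exactly 3 of one of [uade], then 3 to 4 of one of [a7v] (lazy) (non-capturing group); then one or more of a character in [2-7] (non-capturing group).
`search` walks the string left to right and returns the first match it finds.
The match spans [0:10] → '7eaev77676'.

(0, 10)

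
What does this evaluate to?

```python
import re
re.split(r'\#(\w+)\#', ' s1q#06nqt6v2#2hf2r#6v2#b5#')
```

`re.split` interleaves the captured-group text with the surrounding fragments.

[' s1q', '06nqt6v2', '2hf2r', '6v2', 'b5#']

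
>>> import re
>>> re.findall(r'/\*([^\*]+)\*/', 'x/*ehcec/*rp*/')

['rp']

Walking the string: at [8:14] match '/*rp*/', group 1 = 'rp'.
One capturing group, so `findall` returns just the captured substring from the one match — 1 in all.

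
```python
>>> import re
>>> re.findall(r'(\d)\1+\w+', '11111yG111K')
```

['1']

A backreference is literal: `\1` must see the identical characters the first group matched.
Scanning left to right: at [0:11] match '11111yG111K', group 1 = '1'.
Because there's exactly one group, `findall` drops the full match and keeps group 1 from the one hit.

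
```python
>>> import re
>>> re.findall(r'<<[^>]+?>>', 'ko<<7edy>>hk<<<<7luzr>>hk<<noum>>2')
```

['<<7edy>>', '<<<<7luzr>>', '<<noum>>']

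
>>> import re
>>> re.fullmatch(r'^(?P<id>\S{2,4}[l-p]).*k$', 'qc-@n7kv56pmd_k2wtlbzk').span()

(0, 22)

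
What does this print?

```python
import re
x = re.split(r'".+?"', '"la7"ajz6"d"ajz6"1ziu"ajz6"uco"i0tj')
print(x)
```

Because the quantifier is non-greedy, it stops expanding at the earliest point where the rest of the pattern can succeed.
Matches to split on: at [0:5] → '"la7"'; at [9:12] → '"d"'; at [16:22] → '"1ziu"'; at [26:31] → '"uco"'.
Each match becomes a cut point; 5 segments remain.

['', 'ajz6', 'ajz6', 'ajz6', 'i0tj']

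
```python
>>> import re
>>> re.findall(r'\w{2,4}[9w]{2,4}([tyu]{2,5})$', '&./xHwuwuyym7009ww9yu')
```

['yu']

`findall` collects group 1 from the one match (1 total).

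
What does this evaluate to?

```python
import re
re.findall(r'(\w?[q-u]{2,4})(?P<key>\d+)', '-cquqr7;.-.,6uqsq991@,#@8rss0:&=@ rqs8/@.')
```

[('cquqr', '7'), ('6uqsq', '991'), ('8rss', '0'), ('rqs', '8')]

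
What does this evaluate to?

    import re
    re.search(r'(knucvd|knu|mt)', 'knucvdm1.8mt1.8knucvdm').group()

'knucvd'

The regex engine tests alternatives in the order written; an earlier branch that matches wins even if a later one would match more.
`search` walks the string left to right and returns the first match it finds.
The match spans [0:6] → 'knucvd'.
Captured: group 1 = 'knucvd'.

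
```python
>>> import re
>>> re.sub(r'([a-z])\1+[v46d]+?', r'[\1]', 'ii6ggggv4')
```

'[i][g]4'

`\1` is not a pattern — it's the concrete string captured by group 1, re-applied verbatim.
Matches: at [0:3] → 'ii6'; at [3:8] → 'ggggv'.
Each match is replaced using the text its own group 1 captured.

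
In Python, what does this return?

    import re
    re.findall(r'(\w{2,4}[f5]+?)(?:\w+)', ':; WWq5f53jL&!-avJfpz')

['WWq5f', 'avJf']

A `+?`/`*?`/`{m,n}?` starts at its minimum and grows only as far as needed for what follows to match.
One capturing group, so `findall` returns just the captured substring from each match — 2 in all.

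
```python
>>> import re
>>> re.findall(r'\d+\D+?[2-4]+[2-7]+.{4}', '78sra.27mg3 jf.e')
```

No capturing groups, so `findall` returns the 1 full match string.

['78sra.27mg3 ']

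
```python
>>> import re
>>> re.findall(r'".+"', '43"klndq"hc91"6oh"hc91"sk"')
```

['"klndq"hc91"6oh"hc91"sk"']

With no groups in the pattern, `findall` gives back each whole match — 1 here.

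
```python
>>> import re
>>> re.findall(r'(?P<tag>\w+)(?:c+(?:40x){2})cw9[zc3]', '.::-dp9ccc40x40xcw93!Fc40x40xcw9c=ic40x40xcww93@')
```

['dp9cc', 'F']

The pattern matches one or more of a word character (captured as 'tag'); then one or more of a literal 'c', then the literal '40x' repeated 2 times (non-capturing group); then the literal 'cw9', then one of [zc3].
Matches: at [4:20] match 'dp9ccc40x40xcw93', group 1 = 'dp9cc'; at [21:33] match 'Fc40x40xcw9c', group 1 = 'F'.
One capturing group, so `findall` returns just the captured substring from each match — 2 in all.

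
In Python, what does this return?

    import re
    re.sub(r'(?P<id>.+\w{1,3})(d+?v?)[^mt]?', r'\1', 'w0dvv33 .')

'w033 .'

Pattern: one or more of any character, then 1 to 3 of a word character (captured as 'id'); then one or more of a literal 'd' (lazy), then optionally the literal 'v' (captured); then optionally any character except [mt].
Matches: at [0:5] → 'w0dvv'.
The replacement refers to a captured group, so each match is rewritten using its own captured text.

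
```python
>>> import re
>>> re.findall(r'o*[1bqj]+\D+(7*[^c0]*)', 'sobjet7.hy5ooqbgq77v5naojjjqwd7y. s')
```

With a single group, `findall` returns only what that group captured — 1 item.

['7.hy5ooqbgq77v5naojjjqwd7y. s']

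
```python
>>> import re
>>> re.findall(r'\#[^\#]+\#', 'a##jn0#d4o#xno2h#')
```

['#jn0#', '#xno2h#']

Scanning left to right: at [2:7] → '#jn0#'; at [10:17] → '#xno2h#'.
`findall` yields the raw match text (2 of them) because the pattern has no groups.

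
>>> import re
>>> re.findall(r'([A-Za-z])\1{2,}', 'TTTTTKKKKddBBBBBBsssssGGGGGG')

A backreference is literal: `\1` must see the identical characters the first group matched.
Walking the string: at [0:5] match 'TTTTT', group 1 = 'T'; at [5:9] match 'KKKK', group 1 = 'K'; at [11:17] match 'BBBBBB', group 1 = 'B'; at [17:22] match 'sssss', group 1 = 's'; at [22:28] match 'GGGGGG', group 1 = 'G'.
Because there's exactly one group, `findall` drops the full match and keeps group 1 from each hit.

['T', 'K', 'B', 's', 'G']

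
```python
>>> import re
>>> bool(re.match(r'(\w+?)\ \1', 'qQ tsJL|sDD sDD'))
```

False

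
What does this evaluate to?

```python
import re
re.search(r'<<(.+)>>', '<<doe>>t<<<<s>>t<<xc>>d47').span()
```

(0, 22)

The match spans [0:22] → '<<doe>>t<<<<s>>t<<xc>>'.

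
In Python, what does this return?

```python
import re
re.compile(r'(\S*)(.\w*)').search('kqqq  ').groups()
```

('kqqq', ' ')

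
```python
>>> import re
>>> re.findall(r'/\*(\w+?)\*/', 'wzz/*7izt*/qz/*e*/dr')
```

['7izt', 'e']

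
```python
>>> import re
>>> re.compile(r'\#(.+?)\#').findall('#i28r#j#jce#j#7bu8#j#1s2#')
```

['i28r', 'jce', '7bu8', '1s2']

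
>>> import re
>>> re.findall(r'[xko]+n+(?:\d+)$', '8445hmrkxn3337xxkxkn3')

['xxkxkn3']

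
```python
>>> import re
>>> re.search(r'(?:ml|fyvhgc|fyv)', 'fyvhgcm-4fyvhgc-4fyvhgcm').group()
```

Alternation tries branches left to right and keeps the first one that lets the overall match succeed at that position.
Unlike `match`, `search` isn't anchored — it looks for the pattern anywhere in the string.
The match spans [0:6] → 'fyvhgc'.

'fyvhgc'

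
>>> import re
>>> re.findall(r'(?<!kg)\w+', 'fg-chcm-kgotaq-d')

['fg', 'chcm', 'kgotaq', 'd']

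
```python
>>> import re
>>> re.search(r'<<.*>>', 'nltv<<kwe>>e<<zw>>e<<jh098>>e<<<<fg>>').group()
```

`re.search` scans for the first position where the pattern succeeds.
The match spans [4:37] → '<<kwe>>e<<zw>>e<<jh098>>e<<<<fg>>'.

'<<kwe>>e<<zw>>e<<jh098>>e<<<<fg>>'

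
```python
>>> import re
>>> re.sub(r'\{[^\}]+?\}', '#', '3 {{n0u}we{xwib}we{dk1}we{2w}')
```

Every occurrence is swapped for '#'.

'3 #we#we#we#'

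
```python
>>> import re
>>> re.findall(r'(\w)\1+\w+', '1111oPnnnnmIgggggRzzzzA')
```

`\1` has to match the exact text group 1 already captured.
Because there's exactly one group, `findall` drops the full match and keeps group 1 from the one hit.

['1']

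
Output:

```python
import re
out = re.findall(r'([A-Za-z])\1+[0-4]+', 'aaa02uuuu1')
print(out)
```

['a', 'u']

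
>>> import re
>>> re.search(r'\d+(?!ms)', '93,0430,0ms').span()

(0, 2)

A negative assertion filters positions out without eating any characters.
The match spans [0:2] → '93'.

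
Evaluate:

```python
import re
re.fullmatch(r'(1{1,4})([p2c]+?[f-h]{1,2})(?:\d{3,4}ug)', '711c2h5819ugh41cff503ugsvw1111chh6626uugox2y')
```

None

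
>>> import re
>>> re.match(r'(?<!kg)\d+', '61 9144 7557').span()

`re.match` won't scan ahead — the pattern has to work from the very first character.
The match spans [0:2] → '61'.

(0, 2)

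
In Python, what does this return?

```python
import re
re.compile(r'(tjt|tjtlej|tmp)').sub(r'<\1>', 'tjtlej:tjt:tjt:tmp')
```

Branches in `(...|...)` are attempted left-to-right; the first branch that allows the whole pattern to succeed is taken.
Matches: at [0:3] → 'tjt'; at [7:10] → 'tjt'; at [11:14] → 'tjt'; at [15:18] → 'tmp'.
Each match is replaced using the text its own group 1 captured.

'<tjt>lej:<tjt>:<tjt>:<tmp>'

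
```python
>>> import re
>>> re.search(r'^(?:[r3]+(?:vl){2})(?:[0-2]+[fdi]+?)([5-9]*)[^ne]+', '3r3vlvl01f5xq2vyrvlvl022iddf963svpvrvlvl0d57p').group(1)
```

The match spans [0:45] → '3r3vlvl01f5xq2vyrvlvl022iddf963svpvrvlvl0d57p'.
Captured: group 1 = '5'.

'5'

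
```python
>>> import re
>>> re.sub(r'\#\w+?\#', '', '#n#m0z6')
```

'm0z6'

Every occurrence is swapped for ''.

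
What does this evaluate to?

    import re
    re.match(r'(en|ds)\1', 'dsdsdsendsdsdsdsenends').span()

`\1` has to match the exact text group 1 already captured.
`match` is anchored at position 0; if the pattern doesn't fit there, it returns None.
The match spans [0:4] → 'dsds'.
Captured: group 1 = 'ds'.

(0, 4)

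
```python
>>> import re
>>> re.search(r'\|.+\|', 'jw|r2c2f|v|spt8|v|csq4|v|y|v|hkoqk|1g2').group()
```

'|r2c2f|v|spt8|v|csq4|v|y|v|hkoqk|'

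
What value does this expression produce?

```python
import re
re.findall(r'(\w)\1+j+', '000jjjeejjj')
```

The backreference `\1` re-matches whatever the first group consumed, character for character.
`findall` collects group 1 from each match (2 total).

['0', 'e']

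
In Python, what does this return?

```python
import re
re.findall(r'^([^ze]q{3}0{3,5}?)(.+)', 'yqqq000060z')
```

The `?` after the quantifier makes it lazy — it takes as little as possible before letting the rest of the pattern try.
With 2 capturing groups, `findall` returns a 2-tuple per match.

[('yqqq000', '060z')]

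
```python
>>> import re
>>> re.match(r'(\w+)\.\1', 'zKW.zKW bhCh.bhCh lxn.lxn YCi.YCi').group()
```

'zKW.zKW'

The backreference `\1` re-matches whatever the first group consumed, character for character.
`re.match` only tries the pattern at the start of the string.
The match spans [0:7] → 'zKW.zKW'.
Captured: group 1 = 'zKW'.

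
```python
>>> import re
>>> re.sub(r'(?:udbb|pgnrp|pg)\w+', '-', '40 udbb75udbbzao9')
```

Matches: at [3:17] → 'udbb75udbbzao9'.
Every occurrence is swapped for '-'.

'40 -'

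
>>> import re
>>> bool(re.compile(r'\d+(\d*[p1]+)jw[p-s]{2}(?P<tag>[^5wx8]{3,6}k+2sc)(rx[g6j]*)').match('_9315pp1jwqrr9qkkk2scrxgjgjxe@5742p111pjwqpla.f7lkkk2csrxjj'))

This matches one or more of a digit; then zero or more of a digit, then one or more of one of [p1] (captured); then the literal 'jw', then exactly 2 of a character in [p-s]; then 3 to 6 of any character except [5wx8], then one or more of the literal 'k', then the literal '2sc' (captured as 'tag'); then the literal 'rx', then zero or more of one of [g6j] (captured).
`re.match` only tries the pattern at the start of the string.
Here the string doesn't start with a match, so the call returns None, and `bool(None)` is False.

False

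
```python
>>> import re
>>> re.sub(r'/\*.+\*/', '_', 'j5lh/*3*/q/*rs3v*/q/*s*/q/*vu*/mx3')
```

Matches: at [4:31] → '/*3*/q/*rs3v*/q/*s*/q/*vu*/'.
Every occurrence is swapped for '_'.

'j5lh_mx3'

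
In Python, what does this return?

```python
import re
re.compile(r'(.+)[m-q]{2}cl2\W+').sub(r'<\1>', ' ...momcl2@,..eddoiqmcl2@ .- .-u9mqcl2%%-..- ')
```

Pattern: one or more of any character (captured); then exactly 2 of a character in [m-q], then the literal 'cl2', then one or more of a non-word character.
Matches: at [0:45] → ' ...momcl2@,..eddoiqmcl2@ .- .-u9mqcl2%%-..- '.
`\1` in the replacement pulls in group 1's text for each match.

'< ...momcl2@,..eddoiqmcl2@ .- .-u9>'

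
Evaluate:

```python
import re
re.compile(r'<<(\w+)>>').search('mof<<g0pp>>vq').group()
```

`re.search` tries every starting position until one works.
The match spans [3:11] → '<<g0pp>>'.
Captured: group 1 = 'g0pp'.

'<<g0pp>>'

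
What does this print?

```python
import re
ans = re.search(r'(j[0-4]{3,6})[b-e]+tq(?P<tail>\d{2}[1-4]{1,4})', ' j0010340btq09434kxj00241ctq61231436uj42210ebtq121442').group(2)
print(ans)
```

This matches the literal 'j', then 3 to 6 of a character in [0-4] (captured); then one or more of a character in [b-e], then the literal 'tq'; then exactly 2 of a digit, then 1 to 4 of a character in [1-4] (captured as 'tail').
`search` walks the string left to right and returns the first match it finds.
The match spans [19:34] → 'j00241ctq612314'.
Captured: group 1 = 'j00241', group 2 = '612314'.

612314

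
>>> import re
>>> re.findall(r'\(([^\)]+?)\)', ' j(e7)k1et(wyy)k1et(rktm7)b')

['e7', 'wyy', 'rktm7']

One capturing group, so `findall` returns just the captured substring from each match — 3 in all.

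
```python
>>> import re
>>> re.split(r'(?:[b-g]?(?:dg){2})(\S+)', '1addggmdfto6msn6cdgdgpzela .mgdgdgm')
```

['1addggmdfto6msn6', 'pzela', ' .m', 'm', '']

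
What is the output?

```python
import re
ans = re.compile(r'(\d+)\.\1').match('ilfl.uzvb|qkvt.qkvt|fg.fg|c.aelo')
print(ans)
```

`\1` is not a pattern — it's the concrete string captured by group 1, re-applied verbatim.
`match` is anchored at position 0; if the pattern doesn't fit there, it returns None.
Here position 0 doesn't satisfy it, so the call returns None.

None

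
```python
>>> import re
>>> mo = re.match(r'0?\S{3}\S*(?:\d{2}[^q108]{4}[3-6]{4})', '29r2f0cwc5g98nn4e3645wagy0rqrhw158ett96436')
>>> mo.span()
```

(0, 42)

The pattern matches optionally the literal '0', then exactly 3 of a non-whitespace character, then zero or more of a non-whitespace character; then exactly 2 of a digit, then exactly 4 of any character except [q108], then exactly 4 of a character in [3-6] (non-capturing group).
With `match`, the pattern is implicitly anchored at the beginning.
The match spans [0:42] → '29r2f0cwc5g98nn4e3645wagy0rqrhw158ett96436'.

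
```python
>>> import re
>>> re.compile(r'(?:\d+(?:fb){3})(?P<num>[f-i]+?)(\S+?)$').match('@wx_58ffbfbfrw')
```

The pattern matches one or more of a digit, then the literal 'fb' repeated 3 times (non-capturing group); then one or more of a character in [f-i] (lazy) (captured as 'num'); then one or more of a non-whitespace character (lazy) (captured); then anchored at the end.
With `match`, the pattern is implicitly anchored at the beginning.
Here the string doesn't start with a match, so the call returns None.

None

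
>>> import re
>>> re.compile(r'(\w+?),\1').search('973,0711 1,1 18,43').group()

The backreference `\1` re-matches whatever the first group consumed, character for character.
The match spans [9:12] → '1,1'.

'1,1'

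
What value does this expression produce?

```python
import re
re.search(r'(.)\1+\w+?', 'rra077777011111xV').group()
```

'rra'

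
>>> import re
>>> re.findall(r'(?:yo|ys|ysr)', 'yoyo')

['yo', 'yo']

With no groups in the pattern, `findall` gives back each whole match — 2 here.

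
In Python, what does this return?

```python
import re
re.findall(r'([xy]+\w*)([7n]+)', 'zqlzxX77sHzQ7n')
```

This matches one or more of one of [xy], then zero or more of a word character (captured); then one or more of one of [7n] (captured).
`findall` packs the 2 group values into a tuple for every match.

[('xX77sHzQ7', 'n')]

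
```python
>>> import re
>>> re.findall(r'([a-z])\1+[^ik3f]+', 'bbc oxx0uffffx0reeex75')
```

['b', 'f']

`\1` is not a pattern — it's the concrete string captured by group 1, re-applied verbatim.
Walking the string: at [0:9] match 'bbc oxx0u', group 1 = 'b'; at [9:22] match 'ffffx0reeex75', group 1 = 'f'.
Because there's exactly one group, `findall` drops the full match and keeps group 1 from each hit.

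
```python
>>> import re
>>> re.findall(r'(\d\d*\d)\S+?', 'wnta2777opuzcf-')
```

['2777']

The pattern matches a digit, then zero or more of a digit, then a digit (captured); then one or more of a non-whitespace character (lazy).
Matches: at [4:9] match '2777o', group 1 = '2777'.
One capturing group, so `findall` returns just the captured substring from the one match — 1 in all.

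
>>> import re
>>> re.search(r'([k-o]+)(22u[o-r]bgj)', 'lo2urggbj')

None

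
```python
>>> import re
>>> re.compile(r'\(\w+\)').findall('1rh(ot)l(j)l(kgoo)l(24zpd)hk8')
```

['(ot)', '(j)', '(kgoo)', '(24zpd)']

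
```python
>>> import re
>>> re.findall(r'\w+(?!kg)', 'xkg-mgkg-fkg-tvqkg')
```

['xkg', 'mgkg', 'fkg', 'tvqkg']

The negative lookahead/lookbehind blocks any match where the forbidden context is present.
Walking the string: at [0:3] → 'xkg'; at [4:8] → 'mgkg'; at [9:12] → 'fkg'; at [13:18] → 'tvqkg'.
Since nothing is captured, `findall` lists the 4 matched substrings directly.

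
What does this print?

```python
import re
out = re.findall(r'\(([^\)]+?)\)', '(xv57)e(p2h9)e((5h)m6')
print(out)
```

['xv57', 'p2h9', '(5h']

With a single group, `findall` returns only what that group captured — 3 items.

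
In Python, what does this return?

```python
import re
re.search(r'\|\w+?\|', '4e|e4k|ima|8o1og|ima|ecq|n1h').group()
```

The match spans [2:7] → '|e4k|'.

'|e4k|'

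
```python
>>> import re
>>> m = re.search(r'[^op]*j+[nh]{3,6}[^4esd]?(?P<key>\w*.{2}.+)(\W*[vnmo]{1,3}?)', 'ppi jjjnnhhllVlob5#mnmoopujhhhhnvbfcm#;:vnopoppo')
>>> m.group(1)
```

'lVlob5#mnmoopujhhhhnvbfcm#;:vnopopp'

The match spans [2:48] → 'i jjjnnhhllVlob5#mnmoopujhhhhnvbfcm#;:vnopoppo'.
Captured: group 1 = 'lVlob5#mnmoopujhhhhnvbfcm#;:vnopopp', group 2 = 'o'.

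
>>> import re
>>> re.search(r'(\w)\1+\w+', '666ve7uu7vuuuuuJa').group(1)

`\1` is not a pattern — it's the concrete string captured by group 1, re-applied verbatim.
`re.search` tries every starting position until one works.
The match spans [0:17] → '666ve7uu7vuuuuuJa'.
Captured: group 1 = '6'.

'6'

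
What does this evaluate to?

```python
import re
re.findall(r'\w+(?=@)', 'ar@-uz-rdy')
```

The positive lookaround only admits positions where the adjacent text matches; those characters stay outside the span.
Scanning left to right: at [0:2] → 'ar'.
`findall` yields the raw match text (1 of them) because the pattern has no groups.

['ar']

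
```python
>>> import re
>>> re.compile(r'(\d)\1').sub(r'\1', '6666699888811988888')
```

`\1` is not a pattern — it's the concrete string captured by group 1, re-applied verbatim.
Matches: at [0:2] → '66'; at [2:4] → '66'; at [5:7] → '99'; at [7:9] → '88'; at [9:11] → '88'; ….
The replacement refers to a captured group, so each match is rewritten using its own captured text.

'66698819888'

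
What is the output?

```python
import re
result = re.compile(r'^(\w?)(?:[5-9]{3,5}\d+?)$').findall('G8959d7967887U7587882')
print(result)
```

Pattern: anchored at the start of the string; then optionally a word character (captured); then 3 to 5 of a character in [5-9], then one or more of a digit (lazy) (non-capturing group); then anchored at the end.
`findall` collects group 1 from each match (0 total).
Nothing in the string satisfies the pattern, so the list is empty.

[]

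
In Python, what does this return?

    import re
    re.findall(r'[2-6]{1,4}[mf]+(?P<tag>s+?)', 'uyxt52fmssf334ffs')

Pattern: 1 to 4 of a character in [2-6], then one or more of one of [mf]; then one or more of a literal 's' (lazy) (captured as 'tag').
The `?` after the quantifier makes it lazy — it takes as little as possible before letting the rest of the pattern try.
Matches: at [4:9] match '52fms', group 1 = 's'; at [11:17] match '334ffs', group 1 = 's'.
`findall` collects group 1 from each match (2 total).

['s', 's']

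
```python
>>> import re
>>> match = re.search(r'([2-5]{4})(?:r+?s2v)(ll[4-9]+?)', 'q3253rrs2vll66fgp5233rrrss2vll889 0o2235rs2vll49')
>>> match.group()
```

This matches exactly 4 of a character in [2-5] (captured); then one or more of a literal 'r' (lazy), then the literal 's2v' (non-capturing group); then the literal 'll', then one or more of a character in [4-9] (lazy) (captured).
Unlike `match`, `search` isn't anchored — it looks for the pattern anywhere in the string.
The match spans [1:13] → '3253rrs2vll6'.
Captured: group 1 = '3253', group 2 = 'll6'.

'3253rrs2vll6'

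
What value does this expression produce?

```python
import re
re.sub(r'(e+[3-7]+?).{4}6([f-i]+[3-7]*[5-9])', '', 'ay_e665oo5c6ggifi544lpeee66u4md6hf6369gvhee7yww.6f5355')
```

This matches one or more of a literal 'e', then one or more of a character in [3-7] (lazy) (captured); then exactly 4 of any character, then a literal '6'; then one or more of a character in [f-i], then zero or more of a character in [3-7], then a character in [5-9] (captured).
Every occurrence is swapped for ''.

'ay_44lpgvh'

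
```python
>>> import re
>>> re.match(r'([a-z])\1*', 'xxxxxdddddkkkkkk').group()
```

'xxxxx'

`match` is anchored at position 0; if the pattern doesn't fit there, it returns None.
The match spans [0:5] → 'xxxxx'.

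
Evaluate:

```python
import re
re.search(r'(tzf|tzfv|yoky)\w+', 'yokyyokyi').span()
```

(0, 9)

`re.search` tries every starting position until one works.
The match spans [0:9] → 'yokyyokyi'.
Captured: group 1 = 'yoky'.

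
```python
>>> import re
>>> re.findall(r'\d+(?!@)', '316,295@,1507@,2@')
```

The negative lookahead/lookbehind blocks any match where the forbidden context is present.
Walking the string: at [0:3] → '316'; at [4:6] → '29'; at [9:12] → '150'.
With no groups in the pattern, `findall` gives back each whole match — 3 here.

['316', '29', '150']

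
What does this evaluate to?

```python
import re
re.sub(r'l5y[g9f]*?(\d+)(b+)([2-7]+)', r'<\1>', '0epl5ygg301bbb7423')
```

'0ep<301>'

This matches the literal 'l5y', then zero or more of one of [g9f] (lazy); then one or more of a digit (captured); then one or more of a literal 'b' (captured); then one or more of a character in [2-7] (captured).
Matches: at [3:18] → 'l5ygg301bbb7423'.
Each match is replaced using the text its own group 1 captured.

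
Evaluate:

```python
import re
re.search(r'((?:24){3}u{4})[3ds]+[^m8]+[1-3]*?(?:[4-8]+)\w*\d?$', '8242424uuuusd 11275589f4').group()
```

'242424uuuusd 11275589f4'

The pattern matches the literal '24' repeated 3 times, then exactly 4 of the literal 'u' (captured); then one or more of one of [3ds], then one or more of any character except [m8], then zero or more of a character in [1-3] (lazy); then one or more of a character in [4-8] (non-capturing group); then zero or more of a word character, then optionally a digit; then anchored at the end.
`re.search` scans for the first position where the pattern succeeds.
The match spans [1:24] → '242424uuuusd 11275589f4'.
Captured: group 1 = '242424uuuu'.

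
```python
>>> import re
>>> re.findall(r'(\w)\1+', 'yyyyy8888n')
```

A backreference is literal: `\1` must see the identical characters the first group matched.
Scanning left to right: at [0:5] match 'yyyyy', group 1 = 'y'; at [5:9] match '8888', group 1 = '8'.
With a single group, `findall` returns only what that group captured — 2 items.

['y', '8']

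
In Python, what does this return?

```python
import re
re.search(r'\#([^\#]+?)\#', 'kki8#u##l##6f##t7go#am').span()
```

(4, 7)

The match spans [4:7] → '#u#'.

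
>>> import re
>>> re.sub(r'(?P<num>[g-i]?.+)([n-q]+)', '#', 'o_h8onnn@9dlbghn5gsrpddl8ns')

'#s'

`sub` substitutes '#' at each match site.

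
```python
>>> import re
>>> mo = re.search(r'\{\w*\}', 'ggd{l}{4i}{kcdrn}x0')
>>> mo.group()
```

'{l}'

The match spans [3:6] → '{l}'.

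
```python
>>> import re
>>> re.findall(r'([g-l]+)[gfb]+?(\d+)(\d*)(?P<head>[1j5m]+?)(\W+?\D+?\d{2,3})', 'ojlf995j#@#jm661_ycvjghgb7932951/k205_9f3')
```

[('jl', '995', '', 'j', '#@#jm661'), ('jghg', '793295', '', '1', '/k205')]

Pattern: one or more of a character in [g-l] (captured); then one or more of one of [gfb] (lazy); then one or more of a digit (captured); then zero or more of a digit (captured); then one or more of one of [1j5m] (lazy) (captured as 'head'); then one or more of a non-word character (lazy), then one or more of a non-digit (lazy), then 2 to 3 of a digit (captured).
Matches: at [1:16] match 'jlf995j#@#jm661', groups = ('jl', '995', '', 'j', '#@#jm661'); at [20:37] match 'jghgb7932951/k205', groups = ('jghg', '793295', '', '1', '/k205').
Multiple groups make `findall` return tuples — one 5-tuple for each match.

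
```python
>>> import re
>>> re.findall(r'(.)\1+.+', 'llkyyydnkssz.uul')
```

['l']

A backreference is literal: `\1` must see the identical characters the first group matched.
Walking the string: at [0:16] match 'llkyyydnkssz.uul', group 1 = 'l'.
With a single group, `findall` returns only what that group captured — 1 item.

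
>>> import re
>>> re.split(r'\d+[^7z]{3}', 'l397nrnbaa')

Pattern: one or more of a digit; then exactly 3 of any character except [7z].
Matches to split on: at [1:7] → '397nrn'.
Splitting on the pattern gives 2 pieces.

['l', 'baa']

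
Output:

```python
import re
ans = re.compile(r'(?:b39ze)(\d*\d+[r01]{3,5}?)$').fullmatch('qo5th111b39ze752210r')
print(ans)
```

`fullmatch` succeeds only if the pattern covers the string from start to end.
Here the string isn't matched end-to-end, so the call returns None.

None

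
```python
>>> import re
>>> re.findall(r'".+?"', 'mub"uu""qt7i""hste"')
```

Scanning left to right: at [3:7] → '"uu"'; at [7:13] → '"qt7i"'; at [13:19] → '"hste"'.
No capturing groups, so `findall` returns the 3 full match strings.

['"uu"', '"qt7i"', '"hste"']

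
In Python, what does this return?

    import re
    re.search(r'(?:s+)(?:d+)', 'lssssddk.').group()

'ssssdd'

The pattern matches one or more of a literal 's' (non-capturing group); then one or more of a literal 'd' (non-capturing group).
Unlike `match`, `search` isn't anchored — it looks for the pattern anywhere in the string.
The match spans [1:7] → 'ssssdd'.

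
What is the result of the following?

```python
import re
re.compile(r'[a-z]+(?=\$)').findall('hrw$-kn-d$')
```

['hrw', 'd']

The positive lookaround only admits positions where the adjacent text matches; those characters stay outside the span.
Scanning left to right: at [0:3] → 'hrw'; at [8:9] → 'd'.
No capturing groups, so `findall` returns the 2 full match strings.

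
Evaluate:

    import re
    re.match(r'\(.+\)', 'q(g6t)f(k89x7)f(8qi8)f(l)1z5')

`re.match` only tries the pattern at the start of the string.
Here the pattern fails at index 0, so the call returns None.

None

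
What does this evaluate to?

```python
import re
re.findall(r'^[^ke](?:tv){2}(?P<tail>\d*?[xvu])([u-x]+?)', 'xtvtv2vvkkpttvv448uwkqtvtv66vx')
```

[('2v', 'v')]

The pattern matches anchored at the start of the string; then any character except [ke], then the literal 'tv' repeated 2 times; then zero or more of a digit (lazy), then one of [xvu] (captured as 'tail'); then one or more of a character in [u-x] (lazy) (captured).
Walking the string: at [0:8] match 'xtvtv2vv', groups = ('2v', 'v').
`findall` packs the 2 group values into a tuple for every match.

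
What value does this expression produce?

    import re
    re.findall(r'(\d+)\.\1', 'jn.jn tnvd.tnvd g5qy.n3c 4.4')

['4']

`\1` is not a pattern — it's the concrete string captured by group 1, re-applied verbatim.
Scanning left to right: at [25:28] match '4.4', group 1 = '4'.
`findall` collects group 1 from the one match (1 total).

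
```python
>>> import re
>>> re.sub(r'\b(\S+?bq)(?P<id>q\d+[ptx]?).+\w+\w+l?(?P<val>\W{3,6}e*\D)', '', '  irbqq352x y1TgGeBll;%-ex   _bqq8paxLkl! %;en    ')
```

'  '

The pattern matches a word boundary (`\b`, zero-width); then one or more of a non-whitespace character (lazy), then the literal 'bq' (captured); then the literal 'q', then one or more of a digit, then optionally one of [ptx] (captured as 'id'); then one or more of any character; then one or more of a word character, then one or more of a word character, then optionally a literal 'l'; then 3 to 6 of a non-word character, then zero or more of the literal 'e', then a non-digit (captured as 'val').
Matches: at [2:50] → 'irbqq352x y1TgGeBll;%-ex   _bqq8paxLkl! %;en    '.
`sub` substitutes '' at each match site.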